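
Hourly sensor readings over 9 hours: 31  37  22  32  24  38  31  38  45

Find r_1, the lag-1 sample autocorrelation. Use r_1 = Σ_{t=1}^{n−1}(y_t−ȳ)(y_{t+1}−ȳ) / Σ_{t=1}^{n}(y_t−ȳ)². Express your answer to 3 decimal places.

-0.086

Mean ȳ = (31 + 37 + 22 + 32 + 24 + 38 + 31 + 38 + 45)/9 = 33.1111
Numerator Σ_{t=1}^{8}(y_t−ȳ)(y_{t+1}−ȳ) = -36.0123
Denominator Σ(y_t−ȳ)² = 420.8889
r_1 = -36.0123 / 420.8889 = -0.086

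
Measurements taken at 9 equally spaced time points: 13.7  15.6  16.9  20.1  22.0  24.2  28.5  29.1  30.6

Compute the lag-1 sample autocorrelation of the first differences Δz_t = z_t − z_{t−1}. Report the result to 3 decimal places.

First differences Δz: 1.9, 1.3, 3.2, 1.9, 2.2, 4.3, 0.6, 1.5
Mean of differences = 2.1125
Numerator Σ(Δz_t−Δz̄)(Δz_{t+1}−Δz̄) = -3.1514
Denominator Σ(Δz_t−Δz̄)² = 9.3888
r_1(Δz) = -3.1514 / 9.3888 = -0.336

-0.336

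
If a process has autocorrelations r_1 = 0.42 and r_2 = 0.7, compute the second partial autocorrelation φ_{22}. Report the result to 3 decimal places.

φ_{22} = (r_2 − r_1²) / (1 − r_1²)
r_1² = (0.42)² = 0.1764
Numerator = 0.7 − 0.1764 = 0.5236; denominator = 1 − 0.1764 = 0.8236
φ_{22} = 0.5236 / 0.8236 = 0.636

0.636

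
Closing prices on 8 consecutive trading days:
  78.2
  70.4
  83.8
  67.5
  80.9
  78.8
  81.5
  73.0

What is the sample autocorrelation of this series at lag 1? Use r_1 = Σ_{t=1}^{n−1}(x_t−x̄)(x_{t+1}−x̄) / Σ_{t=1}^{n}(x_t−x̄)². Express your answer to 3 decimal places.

-0.667

Mean x̄ = (78.2 + 70.4 + 83.8 + 67.5 + 80.9 + 78.8 + 81.5 + 73.0)/8 = 76.7625
Numerator Σ_{t=1}^{7}(x_t−x̄)(x_{t+1}−x̄) = -157.1727
Denominator Σ(x_t−x̄)² = 235.7388
r_1 = -157.1727 / 235.7388 = -0.667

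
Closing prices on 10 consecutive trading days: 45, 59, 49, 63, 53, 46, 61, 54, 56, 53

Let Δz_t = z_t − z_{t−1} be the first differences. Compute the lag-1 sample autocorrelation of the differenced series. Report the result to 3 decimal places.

First differences Δz: 14, -10, 14, -10, -7, 15, -7, 2, -3
Mean of differences = 0.8889
Numerator Σ(Δz_t−Δz̄)(Δz_{t+1}−Δz̄) = -578.1235
Denominator Σ(Δz_t−Δz̄)² = 920.8889
r_1(Δz) = -578.1235 / 920.8889 = -0.628

-0.628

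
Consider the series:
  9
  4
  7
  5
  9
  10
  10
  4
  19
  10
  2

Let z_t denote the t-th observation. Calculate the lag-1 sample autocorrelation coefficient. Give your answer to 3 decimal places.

Mean z̄ = (9 + 4 + 7 + 5 + 9 + 10 + 10 + 4 + 19 + 10 + 2)/11 = 8.0909
Numerator Σ_{t=1}^{10}(z_t−z̄)(z_{t+1}−z̄) = -36.5537
Denominator Σ(z_t−z̄)² = 212.9091
r_1 = -36.5537 / 212.9091 = -0.172

-0.172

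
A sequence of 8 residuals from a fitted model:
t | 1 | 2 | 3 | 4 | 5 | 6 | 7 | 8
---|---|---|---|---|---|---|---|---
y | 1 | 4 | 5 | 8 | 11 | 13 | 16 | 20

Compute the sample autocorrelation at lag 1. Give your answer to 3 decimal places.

0.591

Mean ȳ = (1 + 4 + 5 + 8 + 11 + 13 + 16 + 20)/8 = 9.7500
Numerator Σ_{t=1}^{7}(y_t−ȳ)(y_{t+1}−ȳ) = 172.1875
Denominator Σ(y_t−ȳ)² = 291.5000
r_1 = 172.1875 / 291.5000 = 0.591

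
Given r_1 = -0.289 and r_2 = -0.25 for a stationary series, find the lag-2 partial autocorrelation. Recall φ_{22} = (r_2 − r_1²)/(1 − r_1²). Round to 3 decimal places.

φ_{22} = (r_2 − r_1²) / (1 − r_1²)
r_1² = (-0.289)² = 0.083521
Numerator = -0.25 − 0.0835 = -0.3335; denominator = 1 − 0.0835 = 0.9165
φ_{22} = -0.3335 / 0.9165 = -0.364

-0.364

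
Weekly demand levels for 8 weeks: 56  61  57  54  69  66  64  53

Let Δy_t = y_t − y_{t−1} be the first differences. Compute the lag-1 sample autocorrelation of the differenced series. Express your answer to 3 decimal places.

-0.169

First differences Δy: 5, -4, -3, 15, -3, -2, -11
Mean of differences = -0.4286
Numerator Σ(Δy_t−Δȳ)(Δy_{t+1}−Δȳ) = -68.8980
Denominator Σ(Δy_t−Δȳ)² = 407.7143
r_1(Δy) = -68.8980 / 407.7143 = -0.169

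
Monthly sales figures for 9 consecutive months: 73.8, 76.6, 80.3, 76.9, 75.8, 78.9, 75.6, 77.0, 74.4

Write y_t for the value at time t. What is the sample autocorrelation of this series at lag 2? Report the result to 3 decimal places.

-0.258

Mean ȳ = (73.8 + 76.6 + 80.3 + 76.9 + 75.8 + 78.9 + 75.6 + 77.0 + 74.4)/9 = 76.5889
Numerator Σ_{t=1}^{7}(y_t−ȳ)(y_{t+2}−ȳ) = -8.6602
Denominator Σ(y_t−ȳ)² = 33.5489
r_2 = -8.6602 / 33.5489 = -0.258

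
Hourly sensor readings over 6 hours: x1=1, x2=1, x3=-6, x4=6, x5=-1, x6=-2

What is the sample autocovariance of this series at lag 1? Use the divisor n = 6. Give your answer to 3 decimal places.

-7.505

Mean x̄ = (1 + 1 − 6 + 6 − 1 − 2)/6 = -0.1667
Σ_{t=1}^{5}(x_t−x̄)(x_{t+1}−x̄) = -45.0278
γ_1 = -45.0278 / 6 = -7.505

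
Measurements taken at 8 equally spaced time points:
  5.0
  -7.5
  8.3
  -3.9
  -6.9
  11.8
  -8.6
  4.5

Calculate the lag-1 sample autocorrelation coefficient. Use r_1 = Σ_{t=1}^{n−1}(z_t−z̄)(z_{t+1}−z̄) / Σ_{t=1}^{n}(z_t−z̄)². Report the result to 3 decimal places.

-0.729

Mean z̄ = (5.0 − 7.5 + 8.3 − 3.9 − 6.9 + 11.8 − 8.6 + 4.5)/8 = 0.3375
Numerator Σ_{t=1}^{7}(z_t−z̄)(z_{t+1}−z̄) = -324.6289
Denominator Σ(z_t−z̄)² = 445.4988
r_1 = -324.6289 / 445.4988 = -0.729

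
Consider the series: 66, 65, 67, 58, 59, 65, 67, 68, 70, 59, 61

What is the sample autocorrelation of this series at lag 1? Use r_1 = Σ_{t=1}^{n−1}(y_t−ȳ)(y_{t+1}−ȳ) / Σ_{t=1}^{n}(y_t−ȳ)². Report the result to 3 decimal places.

Mean ȳ = (66 + 65 + 67 + 58 + 59 + 65 + 67 + 68 + 70 + 59 + 61)/11 = 64.0909
Numerator Σ_{t=1}^{10}(y_t−ȳ)(y_{t+1}−ȳ) = 35.8099
Denominator Σ(y_t−ȳ)² = 170.9091
r_1 = 35.8099 / 170.9091 = 0.210

0.210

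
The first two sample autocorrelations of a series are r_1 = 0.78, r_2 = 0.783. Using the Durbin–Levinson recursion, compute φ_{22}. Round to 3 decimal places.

φ_{22} = (r_2 − r_1²) / (1 − r_1²)
r_1² = (0.78)² = 0.6084
Numerator = 0.783 − 0.6084 = 0.1746; denominator = 1 − 0.6084 = 0.3916
φ_{22} = 0.1746 / 0.3916 = 0.446

0.446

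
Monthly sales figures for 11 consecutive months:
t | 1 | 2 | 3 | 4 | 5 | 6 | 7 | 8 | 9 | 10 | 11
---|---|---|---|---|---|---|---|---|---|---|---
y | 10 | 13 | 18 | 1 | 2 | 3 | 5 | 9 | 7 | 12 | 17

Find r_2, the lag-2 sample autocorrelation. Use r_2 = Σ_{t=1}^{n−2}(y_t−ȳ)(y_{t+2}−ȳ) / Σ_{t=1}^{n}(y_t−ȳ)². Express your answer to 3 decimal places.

Mean ȳ = (10 + 13 + 18 + 1 + 2 + 3 + 5 + 9 + 7 + 12 + 17)/11 = 8.8182
Numerator Σ_{t=1}^{9}(y_t−ȳ)(y_{t+2}−ȳ) = -21.3388
Denominator Σ(y_t−ȳ)² = 339.6364
r_2 = -21.3388 / 339.6364 = -0.063

-0.063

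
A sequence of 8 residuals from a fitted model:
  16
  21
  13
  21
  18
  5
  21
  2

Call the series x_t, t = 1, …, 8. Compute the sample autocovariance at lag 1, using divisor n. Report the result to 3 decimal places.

Mean x̄ = (16 + 21 + 13 + 21 + 18 + 5 + 21 + 2)/8 = 14.6250
Deviations: 1.3750, 6.3750, -1.6250, 6.3750, 3.3750, -9.6250, 6.3750, -12.6250
Σ_{t=1}^{7}(x_t−x̄)(x_{t+1}−x̄) = -164.7656
γ_1 = -164.7656 / 8 = -20.596

-20.596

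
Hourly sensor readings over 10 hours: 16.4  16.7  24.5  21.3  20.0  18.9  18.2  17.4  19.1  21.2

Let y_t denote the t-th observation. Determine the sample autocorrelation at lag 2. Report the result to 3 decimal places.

Mean ȳ = (16.4 + 16.7 + 24.5 + 21.3 + 20.0 + 18.9 + 18.2 + 17.4 + 19.1 + 21.2)/10 = 19.3700
Numerator Σ_{t=1}^{8}(y_t−ȳ)(y_{t+2}−ȳ) = -21.1648
Denominator Σ(y_t−ȳ)² = 55.2810
r_2 = -21.1648 / 55.2810 = -0.383

-0.383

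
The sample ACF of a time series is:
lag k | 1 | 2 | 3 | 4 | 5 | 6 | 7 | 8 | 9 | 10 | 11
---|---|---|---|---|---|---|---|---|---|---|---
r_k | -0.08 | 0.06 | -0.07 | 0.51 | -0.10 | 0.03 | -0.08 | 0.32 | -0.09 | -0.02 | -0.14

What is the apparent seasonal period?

4

The largest autocorrelation is r_4 = 0.51, with a weaker echo at lag 8 (0.32); the remaining lags stay at or below 0.06.
The dominant spike at lag 4 indicates a seasonal period of 4.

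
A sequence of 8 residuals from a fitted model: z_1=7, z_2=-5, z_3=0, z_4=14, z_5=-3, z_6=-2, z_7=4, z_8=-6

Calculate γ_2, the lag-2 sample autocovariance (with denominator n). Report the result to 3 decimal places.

Mean z̄ = (7 − 5 + 0 + 14 − 3 − 2 + 4 − 6)/8 = 1.1250
Deviations: 5.8750, -6.1250, -1.1250, 12.8750, -4.1250, -3.1250, 2.8750, -7.1250
Σ_{t=1}^{6}(z_t−z̄)(z_{t+2}−z̄) = -110.6563
γ_2 = -110.6563 / 8 = -13.832

-13.832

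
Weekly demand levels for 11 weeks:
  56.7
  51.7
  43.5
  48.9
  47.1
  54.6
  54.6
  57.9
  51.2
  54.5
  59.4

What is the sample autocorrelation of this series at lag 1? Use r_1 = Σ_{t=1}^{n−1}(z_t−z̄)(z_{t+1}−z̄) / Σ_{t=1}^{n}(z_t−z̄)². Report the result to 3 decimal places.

0.285

Mean z̄ = (56.7 + 51.7 + 43.5 + 48.9 + 47.1 + 54.6 + 54.6 + 57.9 + 51.2 + 54.5 + 59.4)/11 = 52.7364
Numerator Σ_{t=1}^{10}(z_t−z̄)(z_{t+1}−z̄) = 66.2232
Denominator Σ(z_t−z̄)² = 232.0655
r_1 = 66.2232 / 232.0655 = 0.285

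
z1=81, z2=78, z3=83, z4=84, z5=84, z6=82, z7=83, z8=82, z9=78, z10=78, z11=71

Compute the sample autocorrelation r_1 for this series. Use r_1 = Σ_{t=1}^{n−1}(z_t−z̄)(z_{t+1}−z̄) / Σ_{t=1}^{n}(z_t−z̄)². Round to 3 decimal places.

0.355

Mean z̄ = (81 + 78 + 83 + 84 + 84 + 82 + 83 + 82 + 78 + 78 + 71)/11 = 80.3636
Numerator Σ_{t=1}^{10}(z_t−z̄)(z_{t+1}−z̄) = 53.5041
Denominator Σ(z_t−z̄)² = 150.5455
r_1 = 53.5041 / 150.5455 = 0.355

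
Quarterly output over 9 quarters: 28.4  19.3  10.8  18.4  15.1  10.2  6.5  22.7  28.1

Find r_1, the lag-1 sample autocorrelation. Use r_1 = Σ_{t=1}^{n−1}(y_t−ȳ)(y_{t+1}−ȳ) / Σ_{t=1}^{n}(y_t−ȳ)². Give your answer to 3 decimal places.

0.204

Mean ȳ = (28.4 + 19.3 + 10.8 + 18.4 + 15.1 + 10.2 + 6.5 + 22.7 + 28.1)/9 = 17.7222
Numerator Σ_{t=1}^{8}(y_t−ȳ)(y_{t+1}−ȳ) = 99.3940
Denominator Σ(y_t−ȳ)² = 486.7556
r_1 = 99.3940 / 486.7556 = 0.204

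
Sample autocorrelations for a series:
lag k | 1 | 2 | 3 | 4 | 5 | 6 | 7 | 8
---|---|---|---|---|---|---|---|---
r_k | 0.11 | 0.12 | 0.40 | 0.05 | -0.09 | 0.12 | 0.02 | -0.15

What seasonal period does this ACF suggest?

3

The largest autocorrelation is r_3 = 0.40; the remaining lags stay at or below 0.12.
The dominant spike at lag 3 indicates a seasonal period of 3.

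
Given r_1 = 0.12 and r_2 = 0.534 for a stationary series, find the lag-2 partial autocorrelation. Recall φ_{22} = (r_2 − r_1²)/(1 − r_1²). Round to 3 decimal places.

φ_{22} = (r_2 − r_1²) / (1 − r_1²)
r_1² = (0.12)² = 0.0144
Numerator = 0.534 − 0.0144 = 0.5196; denominator = 1 − 0.0144 = 0.9856
φ_{22} = 0.5196 / 0.9856 = 0.527

0.527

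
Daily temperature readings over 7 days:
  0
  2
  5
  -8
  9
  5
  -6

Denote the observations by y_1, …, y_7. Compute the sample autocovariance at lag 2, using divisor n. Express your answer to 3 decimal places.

-10.429

Mean ȳ = (0 + 2 + 5 − 8 + 9 + 5 − 6)/7 = 1.0000
Deviations: -1.0000, 1.0000, 4.0000, -9.0000, 8.0000, 4.0000, -7.0000
Σ_{t=1}^{5}(y_t−ȳ)(y_{t+2}−ȳ) = -73.0000
γ_2 = -73.0000 / 7 = -10.429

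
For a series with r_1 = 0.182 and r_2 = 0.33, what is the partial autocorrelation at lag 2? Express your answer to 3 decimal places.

φ_{22} = (r_2 − r_1²) / (1 − r_1²)
r_1² = (0.182)² = 0.033124
Numerator = 0.33 − 0.0331 = 0.2969; denominator = 1 − 0.0331 = 0.9669
φ_{22} = 0.2969 / 0.9669 = 0.307

0.307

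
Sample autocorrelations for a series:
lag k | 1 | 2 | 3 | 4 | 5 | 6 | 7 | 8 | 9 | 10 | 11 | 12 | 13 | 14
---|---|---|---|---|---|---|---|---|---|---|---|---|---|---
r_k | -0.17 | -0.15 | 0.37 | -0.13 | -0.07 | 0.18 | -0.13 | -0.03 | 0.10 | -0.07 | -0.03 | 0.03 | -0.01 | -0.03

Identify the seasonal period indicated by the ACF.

3

The largest autocorrelation is r_3 = 0.37, with a weaker echo at lag 6 (0.18); the remaining lags stay at or below 0.10.
The dominant spike at lag 3 indicates a seasonal period of 3.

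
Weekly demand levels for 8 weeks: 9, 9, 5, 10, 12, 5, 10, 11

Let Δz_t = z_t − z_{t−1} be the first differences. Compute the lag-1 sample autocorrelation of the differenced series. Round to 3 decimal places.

-0.455

First differences Δz: 0, -4, 5, 2, -7, 5, 1
Mean of differences = 0.2857
Numerator Σ(Δz_t−Δz̄)(Δz_{t+1}−Δz̄) = -54.3673
Denominator Σ(Δz_t−Δz̄)² = 119.4286
r_1(Δz) = -54.3673 / 119.4286 = -0.455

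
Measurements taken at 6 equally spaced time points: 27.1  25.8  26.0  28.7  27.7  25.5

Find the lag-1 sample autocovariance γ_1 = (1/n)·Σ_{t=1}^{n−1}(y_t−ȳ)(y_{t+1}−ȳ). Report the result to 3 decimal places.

-0.080

Mean ȳ = (27.1 + 25.8 + 26.0 + 28.7 + 27.7 + 25.5)/6 = 26.8000
Deviations: 0.3000, -1.0000, -0.8000, 1.9000, 0.9000, -1.3000
Σ_{t=1}^{5}(y_t−ȳ)(y_{t+1}−ȳ) = -0.4800
γ_1 = -0.4800 / 6 = -0.080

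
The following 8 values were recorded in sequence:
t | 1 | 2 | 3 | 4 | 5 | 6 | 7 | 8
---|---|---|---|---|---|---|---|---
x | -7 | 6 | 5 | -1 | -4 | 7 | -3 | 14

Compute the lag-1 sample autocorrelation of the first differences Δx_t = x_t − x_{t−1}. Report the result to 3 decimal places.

First differences Δx: 13, -1, -6, -3, 11, -10, 17
Mean of differences = 3.0000
Numerator Σ(Δx_t−Δx̄)(Δx_{t+1}−Δx̄) = -284.0000
Denominator Σ(Δx_t−Δx̄)² = 662.0000
r_1(Δx) = -284.0000 / 662.0000 = -0.429

-0.429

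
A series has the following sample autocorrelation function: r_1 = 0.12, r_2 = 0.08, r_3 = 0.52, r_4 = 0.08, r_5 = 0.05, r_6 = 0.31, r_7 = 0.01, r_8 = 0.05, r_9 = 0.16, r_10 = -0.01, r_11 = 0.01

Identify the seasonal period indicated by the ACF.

3

The largest autocorrelation is r_3 = 0.52, with weaker echoes at lags 6 (0.31) and 9 (0.16); the remaining lags stay at or below 0.12.
The dominant spike at lag 3 indicates a seasonal period of 3.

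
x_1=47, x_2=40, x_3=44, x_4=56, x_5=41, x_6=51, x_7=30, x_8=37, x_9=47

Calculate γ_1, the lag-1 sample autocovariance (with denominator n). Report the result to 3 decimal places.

-10.346

Mean x̄ = (47 + 40 + 44 + 56 + 41 + 51 + 30 + 37 + 47)/9 = 43.6667
Σ_{t=1}^{8}(x_t−x̄)(x_{t+1}−x̄) = -93.1111
γ_1 = -93.1111 / 9 = -10.346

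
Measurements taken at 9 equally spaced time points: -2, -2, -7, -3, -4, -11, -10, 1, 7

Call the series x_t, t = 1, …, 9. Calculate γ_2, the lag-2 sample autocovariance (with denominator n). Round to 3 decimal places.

Mean x̄ = (-2 − 2 − 7 − 3 − 4 − 11 − 10 + 1 + 7)/9 = -3.4444
Σ_{t=1}^{7}(x_t−x̄)(x_{t+2}−x̄) = -104.2840
γ_2 = -104.2840 / 9 = -11.587

-11.587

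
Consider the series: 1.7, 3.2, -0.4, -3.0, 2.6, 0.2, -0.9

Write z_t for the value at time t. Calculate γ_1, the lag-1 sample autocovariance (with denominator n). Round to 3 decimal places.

-0.514

Mean z̄ = (1.7 + 3.2 − 0.4 − 3.0 + 2.6 + 0.2 − 0.9)/7 = 0.4857
Deviations: 1.2143, 2.7143, -0.8857, -3.4857, 2.1143, -0.2857, -1.3857
Σ_{t=1}^{6}(z_t−z̄)(z_{t+1}−z̄) = -3.5988
γ_1 = -3.5988 / 7 = -0.514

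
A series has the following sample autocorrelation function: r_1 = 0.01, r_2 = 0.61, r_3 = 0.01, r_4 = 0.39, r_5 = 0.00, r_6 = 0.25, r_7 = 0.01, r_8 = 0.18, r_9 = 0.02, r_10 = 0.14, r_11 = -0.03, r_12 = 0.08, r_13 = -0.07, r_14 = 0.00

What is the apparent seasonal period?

2

The largest autocorrelation is r_2 = 0.61, with weaker echoes at lags 4 (0.39), 6 (0.25) and 8 (0.18); the remaining lags stay at or below 0.14.
The dominant spike at lag 2 indicates a seasonal period of 2.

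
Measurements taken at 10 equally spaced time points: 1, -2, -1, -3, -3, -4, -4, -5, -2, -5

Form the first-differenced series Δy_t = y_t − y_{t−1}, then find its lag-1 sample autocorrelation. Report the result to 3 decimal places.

First differences Δy: -3, 1, -2, 0, -1, 0, -1, 3, -3
Mean of differences = -0.6667
Numerator Σ(Δy_t−Δȳ)(Δy_{t+1}−Δȳ) = -17.4444
Denominator Σ(Δy_t−Δȳ)² = 30.0000
r_1(Δy) = -17.4444 / 30.0000 = -0.581

-0.581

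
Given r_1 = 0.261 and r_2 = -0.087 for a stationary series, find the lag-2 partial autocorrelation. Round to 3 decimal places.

-0.166

φ_{22} = (r_2 − r_1²) / (1 − r_1²)
r_1² = (0.261)² = 0.068121
Numerator = -0.087 − 0.0681 = -0.1551; denominator = 1 − 0.0681 = 0.9319
φ_{22} = -0.1551 / 0.9319 = -0.166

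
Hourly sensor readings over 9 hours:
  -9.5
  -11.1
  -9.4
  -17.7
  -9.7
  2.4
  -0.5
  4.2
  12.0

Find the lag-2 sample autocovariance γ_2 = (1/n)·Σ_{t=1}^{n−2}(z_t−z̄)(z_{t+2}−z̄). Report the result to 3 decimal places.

16.985

Mean z̄ = (-9.5 − 11.1 − 9.4 − 17.7 − 9.7 + 2.4 − 0.5 + 4.2 + 12.0)/9 = -4.3667
Σ_{t=1}^{7}(z_t−z̄)(z_{t+2}−z̄) = 152.8678
γ_2 = 152.8678 / 9 = 16.985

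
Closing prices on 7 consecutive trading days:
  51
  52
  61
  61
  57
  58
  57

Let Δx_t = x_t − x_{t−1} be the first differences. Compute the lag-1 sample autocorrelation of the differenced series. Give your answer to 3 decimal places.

First differences Δx: 1, 9, 0, -4, 1, -1
Mean of differences = 1.0000
Numerator Σ(Δx_t−Δx̄)(Δx_{t+1}−Δx̄) = -3.0000
Denominator Σ(Δx_t−Δx̄)² = 94.0000
r_1(Δx) = -3.0000 / 94.0000 = -0.032

-0.032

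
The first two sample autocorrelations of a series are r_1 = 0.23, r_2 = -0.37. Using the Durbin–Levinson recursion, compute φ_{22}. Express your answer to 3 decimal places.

φ_{22} = (r_2 − r_1²) / (1 − r_1²)
r_1² = (0.23)² = 0.0529
Numerator = -0.37 − 0.0529 = -0.4229; denominator = 1 − 0.0529 = 0.9471
φ_{22} = -0.4229 / 0.9471 = -0.447

-0.447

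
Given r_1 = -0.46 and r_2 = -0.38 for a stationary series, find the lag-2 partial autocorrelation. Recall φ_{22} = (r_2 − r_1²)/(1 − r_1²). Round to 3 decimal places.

-0.750

φ_{22} = (r_2 − r_1²) / (1 − r_1²)
r_1² = (-0.46)² = 0.2116
Numerator = -0.38 − 0.2116 = -0.5916; denominator = 1 − 0.2116 = 0.7884
φ_{22} = -0.5916 / 0.7884 = -0.750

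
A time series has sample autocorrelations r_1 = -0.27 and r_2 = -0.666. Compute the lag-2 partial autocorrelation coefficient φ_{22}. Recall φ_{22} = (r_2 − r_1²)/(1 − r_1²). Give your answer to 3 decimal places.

-0.797

φ_{22} = (r_2 − r_1²) / (1 − r_1²)
r_1² = (-0.27)² = 0.0729
Numerator = -0.666 − 0.0729 = -0.7389; denominator = 1 − 0.0729 = 0.9271
φ_{22} = -0.7389 / 0.9271 = -0.797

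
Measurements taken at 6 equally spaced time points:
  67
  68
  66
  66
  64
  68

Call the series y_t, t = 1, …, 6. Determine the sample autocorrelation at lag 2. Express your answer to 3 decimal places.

Mean ȳ = (67 + 68 + 66 + 66 + 64 + 68)/6 = 66.5000
Numerator Σ_{t=1}^{4}(y_t−ȳ)(y_{t+2}−ȳ) = -0.5000
Denominator Σ(y_t−ȳ)² = 11.5000
r_2 = -0.5000 / 11.5000 = -0.043

-0.043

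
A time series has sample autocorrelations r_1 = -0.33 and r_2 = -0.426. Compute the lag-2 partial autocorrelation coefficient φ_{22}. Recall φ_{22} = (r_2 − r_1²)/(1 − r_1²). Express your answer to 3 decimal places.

φ_{22} = (r_2 − r_1²) / (1 − r_1²)
r_1² = (-0.33)² = 0.1089
Numerator = -0.426 − 0.1089 = -0.5349; denominator = 1 − 0.1089 = 0.8911
φ_{22} = -0.5349 / 0.8911 = -0.600

-0.600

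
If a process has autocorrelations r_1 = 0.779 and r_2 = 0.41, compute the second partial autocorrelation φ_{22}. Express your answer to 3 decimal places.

φ_{22} = (r_2 − r_1²) / (1 − r_1²)
r_1² = (0.779)² = 0.606841
Numerator = 0.41 − 0.6068 = -0.1968; denominator = 1 − 0.6068 = 0.3932
φ_{22} = -0.1968 / 0.3932 = -0.501

-0.501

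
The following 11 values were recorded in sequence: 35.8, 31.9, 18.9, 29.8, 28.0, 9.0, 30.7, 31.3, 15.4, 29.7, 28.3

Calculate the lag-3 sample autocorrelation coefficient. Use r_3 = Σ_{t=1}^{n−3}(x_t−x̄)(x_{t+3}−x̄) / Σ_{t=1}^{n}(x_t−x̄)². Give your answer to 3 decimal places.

Mean x̄ = (35.8 + 31.9 + 18.9 + 29.8 + 28.0 + 9.0 + 30.7 + 31.3 + 15.4 + 29.7 + 28.3)/11 = 26.2545
Numerator Σ_{t=1}^{8}(x_t−x̄)(x_{t+3}−x̄) = 408.0911
Denominator Σ(x_t−x̄)² = 669.5073
r_3 = 408.0911 / 669.5073 = 0.610

0.610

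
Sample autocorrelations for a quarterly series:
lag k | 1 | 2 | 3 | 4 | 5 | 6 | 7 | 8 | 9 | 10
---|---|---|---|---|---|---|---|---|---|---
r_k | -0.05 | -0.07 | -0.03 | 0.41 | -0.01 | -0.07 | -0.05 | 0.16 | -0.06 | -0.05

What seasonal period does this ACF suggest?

4

The largest autocorrelation is r_4 = 0.41, with a weaker echo at lag 8 (0.16); the remaining lags stay at or below -0.01.
The dominant spike at lag 4 indicates a seasonal period of 4.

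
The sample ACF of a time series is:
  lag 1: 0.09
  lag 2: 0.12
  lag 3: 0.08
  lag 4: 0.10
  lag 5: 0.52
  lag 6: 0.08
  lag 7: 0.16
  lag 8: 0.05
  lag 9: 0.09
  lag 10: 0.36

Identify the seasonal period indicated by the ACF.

The largest autocorrelation is r_5 = 0.52, with a weaker echo at lag 10 (0.36); the remaining lags stay at or below 0.16.
The dominant spike at lag 5 indicates a seasonal period of 5.

5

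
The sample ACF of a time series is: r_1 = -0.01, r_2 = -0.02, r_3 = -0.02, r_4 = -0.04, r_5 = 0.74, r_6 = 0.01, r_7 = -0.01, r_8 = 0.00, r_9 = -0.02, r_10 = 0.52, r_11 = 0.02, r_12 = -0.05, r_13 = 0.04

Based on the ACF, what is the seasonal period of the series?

5

The largest autocorrelation is r_5 = 0.74, with a weaker echo at lag 10 (0.52); the remaining lags stay at or below 0.04.
The dominant spike at lag 5 indicates a seasonal period of 5.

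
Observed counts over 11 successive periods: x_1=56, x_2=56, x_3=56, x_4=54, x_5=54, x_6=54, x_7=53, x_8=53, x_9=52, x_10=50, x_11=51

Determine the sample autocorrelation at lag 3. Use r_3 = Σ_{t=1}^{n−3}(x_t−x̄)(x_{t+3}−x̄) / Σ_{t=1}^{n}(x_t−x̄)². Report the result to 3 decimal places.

Mean x̄ = (56 + 56 + 56 + 54 + 54 + 54 + 53 + 53 + 52 + 50 + 51)/11 = 53.5455
Numerator Σ_{t=1}^{8}(x_t−x̄)(x_{t+3}−x̄) = 5.4711
Denominator Σ(x_t−x̄)² = 40.7273
r_3 = 5.4711 / 40.7273 = 0.134

0.134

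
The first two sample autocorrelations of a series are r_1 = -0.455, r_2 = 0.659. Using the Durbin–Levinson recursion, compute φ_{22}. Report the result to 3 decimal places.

φ_{22} = (r_2 − r_1²) / (1 − r_1²)
r_1² = (-0.455)² = 0.207025
Numerator = 0.659 − 0.2070 = 0.4520; denominator = 1 − 0.2070 = 0.7930
φ_{22} = 0.4520 / 0.7930 = 0.570

0.570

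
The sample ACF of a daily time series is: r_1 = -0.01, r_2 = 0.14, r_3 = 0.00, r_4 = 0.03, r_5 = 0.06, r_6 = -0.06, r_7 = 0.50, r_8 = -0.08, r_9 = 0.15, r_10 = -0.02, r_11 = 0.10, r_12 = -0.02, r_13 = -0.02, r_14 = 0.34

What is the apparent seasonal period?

7

The largest autocorrelation is r_7 = 0.50, with a weaker echo at lag 14 (0.34); the remaining lags stay at or below 0.15.
The dominant spike at lag 7 indicates a seasonal period of 7.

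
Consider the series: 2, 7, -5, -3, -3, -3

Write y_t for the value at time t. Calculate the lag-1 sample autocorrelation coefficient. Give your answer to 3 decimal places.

Mean ȳ = (2 + 7 − 5 − 3 − 3 − 3)/6 = -0.8333
Deviations from mean: 2.8333, 7.8333, -4.1667, -2.1667, -2.1667, -2.1667
Numerator Σ_{t=1}^{5}(y_t−ȳ)(y_{t+1}−ȳ) = 7.9722
Denominator Σ(y_t−ȳ)² = 100.8333
r_1 = 7.9722 / 100.8333 = 0.079

0.079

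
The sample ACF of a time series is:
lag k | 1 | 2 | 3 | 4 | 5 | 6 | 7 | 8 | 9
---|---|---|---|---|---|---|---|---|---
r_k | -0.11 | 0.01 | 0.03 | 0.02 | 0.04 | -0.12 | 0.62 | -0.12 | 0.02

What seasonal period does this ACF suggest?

The largest autocorrelation is r_7 = 0.62; the remaining lags stay at or below 0.04.
The dominant spike at lag 7 indicates a seasonal period of 7.

7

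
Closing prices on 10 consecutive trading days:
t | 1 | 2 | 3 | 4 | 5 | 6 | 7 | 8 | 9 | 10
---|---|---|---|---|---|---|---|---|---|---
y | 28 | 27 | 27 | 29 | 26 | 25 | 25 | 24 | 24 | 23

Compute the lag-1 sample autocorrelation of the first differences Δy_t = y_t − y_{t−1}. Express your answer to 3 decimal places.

First differences Δy: -1, 0, 2, -3, -1, 0, -1, 0, -1
Mean of differences = -0.5556
Numerator Σ(Δy_t−Δȳ)(Δy_{t+1}−Δȳ) = -4.9753
Denominator Σ(Δy_t−Δȳ)² = 14.2222
r_1(Δy) = -4.9753 / 14.2222 = -0.350

-0.350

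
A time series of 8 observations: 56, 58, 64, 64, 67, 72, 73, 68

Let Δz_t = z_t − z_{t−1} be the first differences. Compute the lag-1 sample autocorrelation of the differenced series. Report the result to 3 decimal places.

-0.021

First differences Δz: 2, 6, 0, 3, 5, 1, -5
Mean of differences = 1.7143
Numerator Σ(Δz_t−Δz̄)(Δz_{t+1}−Δz̄) = -1.6531
Denominator Σ(Δz_t−Δz̄)² = 79.4286
r_1(Δz) = -1.6531 / 79.4286 = -0.021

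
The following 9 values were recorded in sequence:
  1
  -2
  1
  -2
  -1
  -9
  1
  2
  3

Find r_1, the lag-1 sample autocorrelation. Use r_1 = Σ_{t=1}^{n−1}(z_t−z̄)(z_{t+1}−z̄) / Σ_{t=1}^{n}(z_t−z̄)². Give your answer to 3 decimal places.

Mean z̄ = (1 − 2 + 1 − 2 − 1 − 9 + 1 + 2 + 3)/9 = -0.6667
Numerator Σ_{t=1}^{8}(z_t−z̄)(z_{t+1}−z̄) = -3.1111
Denominator Σ(z_t−z̄)² = 102.0000
r_1 = -3.1111 / 102.0000 = -0.031

-0.031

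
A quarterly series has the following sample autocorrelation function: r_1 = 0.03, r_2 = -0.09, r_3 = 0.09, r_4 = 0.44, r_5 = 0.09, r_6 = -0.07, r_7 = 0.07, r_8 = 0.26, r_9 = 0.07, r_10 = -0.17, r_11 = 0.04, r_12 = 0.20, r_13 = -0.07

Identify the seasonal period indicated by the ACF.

The largest autocorrelation is r_4 = 0.44, with weaker echoes at lags 8 (0.26) and 12 (0.20); the remaining lags stay at or below 0.09.
The dominant spike at lag 4 indicates a seasonal period of 4.

4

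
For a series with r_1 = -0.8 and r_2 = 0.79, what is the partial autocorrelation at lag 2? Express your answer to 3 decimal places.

0.417

φ_{22} = (r_2 − r_1²) / (1 − r_1²)
r_1² = (-0.8)² = 0.64
Numerator = 0.79 − 0.6400 = 0.1500; denominator = 1 − 0.6400 = 0.3600
φ_{22} = 0.1500 / 0.3600 = 0.417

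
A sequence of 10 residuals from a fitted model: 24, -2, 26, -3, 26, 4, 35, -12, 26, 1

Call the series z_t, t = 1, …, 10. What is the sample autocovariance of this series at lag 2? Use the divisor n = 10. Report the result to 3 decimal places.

179.150

Mean z̄ = (24 − 2 + 26 − 3 + 26 + 4 + 35 − 12 + 26 + 1)/10 = 12.5000
Σ_{t=1}^{8}(z_t−z̄)(z_{t+2}−z̄) = 1791.5000
γ_2 = 1791.5000 / 10 = 179.150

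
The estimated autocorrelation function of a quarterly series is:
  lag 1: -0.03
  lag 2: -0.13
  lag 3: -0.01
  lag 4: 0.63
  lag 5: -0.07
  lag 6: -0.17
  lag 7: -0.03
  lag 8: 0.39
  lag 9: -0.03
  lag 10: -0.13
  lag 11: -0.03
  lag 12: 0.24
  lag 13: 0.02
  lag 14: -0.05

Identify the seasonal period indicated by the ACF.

The largest autocorrelation is r_4 = 0.63, with weaker echoes at lags 8 (0.39) and 12 (0.24); the remaining lags stay at or below 0.02.
The dominant spike at lag 4 indicates a seasonal period of 4.

4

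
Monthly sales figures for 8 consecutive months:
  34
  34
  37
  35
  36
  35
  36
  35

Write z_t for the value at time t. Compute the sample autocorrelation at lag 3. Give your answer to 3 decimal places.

-0.192

Mean z̄ = (34 + 34 + 37 + 35 + 36 + 35 + 36 + 35)/8 = 35.2500
Deviations from mean: -1.2500, -1.2500, 1.7500, -0.2500, 0.7500, -0.2500, 0.7500, -0.2500
Numerator Σ_{t=1}^{5}(z_t−z̄)(z_{t+3}−z̄) = -1.4375
Denominator Σ(z_t−z̄)² = 7.5000
r_3 = -1.4375 / 7.5000 = -0.192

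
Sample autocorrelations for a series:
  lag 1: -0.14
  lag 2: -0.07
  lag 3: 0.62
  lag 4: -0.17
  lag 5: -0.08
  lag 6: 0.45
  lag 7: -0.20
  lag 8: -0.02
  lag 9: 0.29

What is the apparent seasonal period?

3

The largest autocorrelation is r_3 = 0.62, with weaker echoes at lags 6 (0.45) and 9 (0.29); the remaining lags stay at or below -0.02.
The dominant spike at lag 3 indicates a seasonal period of 3.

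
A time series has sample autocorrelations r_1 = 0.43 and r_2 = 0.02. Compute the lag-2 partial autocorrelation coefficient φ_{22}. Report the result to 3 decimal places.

-0.202

φ_{22} = (r_2 − r_1²) / (1 − r_1²)
r_1² = (0.43)² = 0.1849
Numerator = 0.02 − 0.1849 = -0.1649; denominator = 1 − 0.1849 = 0.8151
φ_{22} = -0.1649 / 0.8151 = -0.202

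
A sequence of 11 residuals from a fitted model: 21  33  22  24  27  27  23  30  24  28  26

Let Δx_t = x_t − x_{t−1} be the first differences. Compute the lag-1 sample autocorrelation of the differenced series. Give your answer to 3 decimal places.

First differences Δx: 12, -11, 2, 3, 0, -4, 7, -6, 4, -2
Mean of differences = 0.5000
Numerator Σ(Δx_t−Δx̄)(Δx_{t+1}−Δx̄) = -247.7500
Denominator Σ(Δx_t−Δx̄)² = 396.5000
r_1(Δx) = -247.7500 / 396.5000 = -0.625

-0.625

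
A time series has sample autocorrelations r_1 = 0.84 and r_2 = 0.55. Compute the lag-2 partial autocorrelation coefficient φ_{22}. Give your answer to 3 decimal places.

φ_{22} = (r_2 − r_1²) / (1 − r_1²)
r_1² = (0.84)² = 0.7056
Numerator = 0.55 − 0.7056 = -0.1556; denominator = 1 − 0.7056 = 0.2944
φ_{22} = -0.1556 / 0.2944 = -0.529

-0.529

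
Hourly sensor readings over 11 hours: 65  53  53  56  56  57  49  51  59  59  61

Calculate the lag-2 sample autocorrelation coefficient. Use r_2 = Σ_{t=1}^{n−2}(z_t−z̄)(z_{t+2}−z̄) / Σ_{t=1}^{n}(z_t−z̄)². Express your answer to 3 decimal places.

Mean z̄ = (65 + 53 + 53 + 56 + 56 + 57 + 49 + 51 + 59 + 59 + 61)/11 = 56.2727
Numerator Σ_{t=1}^{9}(z_t−z̄)(z_{t+2}−z̄) = -50.1488
Denominator Σ(z_t−z̄)² = 216.1818
r_2 = -50.1488 / 216.1818 = -0.232

-0.232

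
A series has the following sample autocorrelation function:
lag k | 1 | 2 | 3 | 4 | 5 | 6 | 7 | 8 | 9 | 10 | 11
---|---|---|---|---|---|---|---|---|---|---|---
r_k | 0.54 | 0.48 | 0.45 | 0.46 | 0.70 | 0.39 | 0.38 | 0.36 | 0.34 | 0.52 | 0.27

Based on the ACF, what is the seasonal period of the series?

5

The largest autocorrelation is r_5 = 0.70; the remaining lags stay at or below 0.54. The elevated value at lag 1 (0.54), dropping to 0.48 at lag 2, reflects decaying short-term dependence rather than seasonality.
The dominant spike at lag 5 indicates a seasonal period of 5.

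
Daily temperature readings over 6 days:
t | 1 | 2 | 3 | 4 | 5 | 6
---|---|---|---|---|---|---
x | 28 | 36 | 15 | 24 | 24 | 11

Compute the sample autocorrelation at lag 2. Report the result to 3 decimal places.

-0.116

Mean x̄ = (28 + 36 + 15 + 24 + 24 + 11)/6 = 23.0000
Deviations from mean: 5.0000, 13.0000, -8.0000, 1.0000, 1.0000, -12.0000
Σ(x_t−x̄)(x_{t+2}−x̄) = (-40.0000) + (13.0000) + (-8.0000) + (-12.0000) = -47.0000
Denominator Σ(x_t−x̄)² = 404.0000
r_2 = -47.0000 / 404.0000 = -0.116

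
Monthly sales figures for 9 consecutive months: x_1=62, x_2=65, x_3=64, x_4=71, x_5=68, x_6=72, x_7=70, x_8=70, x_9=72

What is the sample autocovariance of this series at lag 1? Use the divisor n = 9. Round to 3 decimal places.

Mean x̄ = (62 + 65 + 64 + 71 + 68 + 72 + 70 + 70 + 72)/9 = 68.2222
Σ_{t=1}^{8}(x_t−x̄)(x_{t+1}−x̄) = 37.0617
γ_1 = 37.0617 / 9 = 4.118

4.118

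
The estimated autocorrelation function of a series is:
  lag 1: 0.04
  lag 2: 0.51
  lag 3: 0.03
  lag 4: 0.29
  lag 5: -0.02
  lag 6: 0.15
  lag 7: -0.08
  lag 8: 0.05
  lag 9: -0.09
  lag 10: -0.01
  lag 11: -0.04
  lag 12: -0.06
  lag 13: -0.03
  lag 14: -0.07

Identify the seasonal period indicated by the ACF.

2

The largest autocorrelation is r_2 = 0.51, with weaker echoes at lags 4 (0.29) and 6 (0.15); the remaining lags stay at or below 0.05.
The dominant spike at lag 2 indicates a seasonal period of 2.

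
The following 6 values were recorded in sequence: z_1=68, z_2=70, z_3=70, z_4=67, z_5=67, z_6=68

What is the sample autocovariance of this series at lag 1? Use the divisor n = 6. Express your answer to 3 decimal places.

0.370

Mean z̄ = (68 + 70 + 70 + 67 + 67 + 68)/6 = 68.3333
Σ_{t=1}^{5}(z_t−z̄)(z_{t+1}−z̄) = 2.2222
γ_1 = 2.2222 / 6 = 0.370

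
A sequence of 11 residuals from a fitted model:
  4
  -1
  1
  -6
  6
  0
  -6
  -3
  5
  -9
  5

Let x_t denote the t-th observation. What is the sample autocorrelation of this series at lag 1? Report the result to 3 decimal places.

-0.525

Mean x̄ = (4 − 1 + 1 − 6 + 6 + 0 − 6 − 3 + 5 − 9 + 5)/11 = -0.3636
Numerator Σ_{t=1}^{10}(x_t−x̄)(x_{t+1}−x̄) = -138.8595
Denominator Σ(x_t−x̄)² = 264.5455
r_1 = -138.8595 / 264.5455 = -0.525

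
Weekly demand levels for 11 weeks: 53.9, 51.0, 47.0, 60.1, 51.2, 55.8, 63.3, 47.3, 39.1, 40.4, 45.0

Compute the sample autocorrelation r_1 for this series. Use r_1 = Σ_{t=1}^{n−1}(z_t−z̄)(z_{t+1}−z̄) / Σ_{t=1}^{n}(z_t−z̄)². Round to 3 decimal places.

Mean z̄ = (53.9 + 51.0 + 47.0 + 60.1 + 51.2 + 55.8 + 63.3 + 47.3 + 39.1 + 40.4 + 45.0)/11 = 50.3727
Numerator Σ_{t=1}^{10}(z_t−z̄)(z_{t+1}−z̄) = 210.9029
Denominator Σ(z_t−z̄)² = 580.9218
r_1 = 210.9029 / 580.9218 = 0.363

0.363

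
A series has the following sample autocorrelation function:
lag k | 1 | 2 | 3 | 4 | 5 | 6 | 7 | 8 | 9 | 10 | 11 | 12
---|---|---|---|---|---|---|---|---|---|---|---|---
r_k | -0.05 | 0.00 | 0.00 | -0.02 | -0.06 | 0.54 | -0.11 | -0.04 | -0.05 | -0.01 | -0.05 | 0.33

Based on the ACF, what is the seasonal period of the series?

The largest autocorrelation is r_6 = 0.54, with a weaker echo at lag 12 (0.33); the remaining lags stay at or below 0.00.
The dominant spike at lag 6 indicates a seasonal period of 6.

6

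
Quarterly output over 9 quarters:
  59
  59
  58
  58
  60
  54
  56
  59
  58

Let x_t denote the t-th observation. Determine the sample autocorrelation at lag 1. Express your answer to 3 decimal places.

-0.046

Mean x̄ = (59 + 59 + 58 + 58 + 60 + 54 + 56 + 59 + 58)/9 = 57.8889
Numerator Σ_{t=1}^{8}(x_t−x̄)(x_{t+1}−x̄) = -1.2346
Denominator Σ(x_t−x̄)² = 26.8889
r_1 = -1.2346 / 26.8889 = -0.046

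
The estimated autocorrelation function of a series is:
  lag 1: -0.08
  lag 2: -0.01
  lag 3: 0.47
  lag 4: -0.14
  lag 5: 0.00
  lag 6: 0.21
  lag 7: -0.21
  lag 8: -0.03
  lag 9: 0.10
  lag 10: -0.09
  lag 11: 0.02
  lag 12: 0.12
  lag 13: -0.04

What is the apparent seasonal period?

3

The largest autocorrelation is r_3 = 0.47, with a weaker echo at lag 6 (0.21); the remaining lags stay at or below 0.12.
The dominant spike at lag 3 indicates a seasonal period of 3.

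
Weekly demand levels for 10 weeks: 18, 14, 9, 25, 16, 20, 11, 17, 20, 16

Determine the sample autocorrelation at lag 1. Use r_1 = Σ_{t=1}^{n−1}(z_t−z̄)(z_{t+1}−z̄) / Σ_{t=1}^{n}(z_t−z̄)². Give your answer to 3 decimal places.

-0.399

Mean z̄ = (18 + 14 + 9 + 25 + 16 + 20 + 11 + 17 + 20 + 16)/10 = 16.6000
Numerator Σ_{t=1}^{9}(z_t−z̄)(z_{t+1}−z̄) = -76.7600
Denominator Σ(z_t−z̄)² = 192.4000
r_1 = -76.7600 / 192.4000 = -0.399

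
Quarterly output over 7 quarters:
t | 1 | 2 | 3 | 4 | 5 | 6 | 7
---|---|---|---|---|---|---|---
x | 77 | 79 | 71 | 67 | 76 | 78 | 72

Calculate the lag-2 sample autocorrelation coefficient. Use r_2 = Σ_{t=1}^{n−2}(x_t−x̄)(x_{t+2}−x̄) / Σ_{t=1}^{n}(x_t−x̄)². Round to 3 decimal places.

-0.692

Mean x̄ = (77 + 79 + 71 + 67 + 76 + 78 + 72)/7 = 74.2857
Numerator Σ_{t=1}^{5}(x_t−x̄)(x_{t+2}−x̄) = -79.8776
Denominator Σ(x_t−x̄)² = 115.4286
r_2 = -79.8776 / 115.4286 = -0.692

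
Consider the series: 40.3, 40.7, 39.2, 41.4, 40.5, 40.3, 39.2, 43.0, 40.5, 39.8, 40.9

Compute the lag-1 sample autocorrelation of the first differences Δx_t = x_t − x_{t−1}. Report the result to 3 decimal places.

-0.573

First differences Δx: 0.4, -1.5, 2.2, -0.9, -0.2, -1.1, 3.8, -2.5, -0.7, 1.1
Mean of differences = 0.0600
Numerator Σ(Δx_t−Δx̄)(Δx_{t+1}−Δx̄) = -18.1296
Denominator Σ(Δx_t−Δx̄)² = 31.6640
r_1(Δx) = -18.1296 / 31.6640 = -0.573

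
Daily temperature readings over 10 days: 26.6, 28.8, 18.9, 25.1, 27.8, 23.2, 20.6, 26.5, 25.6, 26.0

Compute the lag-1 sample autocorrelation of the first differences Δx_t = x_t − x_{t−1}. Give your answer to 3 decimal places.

-0.415

First differences Δx: 2.2, -9.9, 6.2, 2.7, -4.6, -2.6, 5.9, -0.9, 0.4
Mean of differences = -0.0667
Numerator Σ(Δx_t−Δx̄)(Δx_{t+1}−Δx̄) = -88.1078
Denominator Σ(Δx_t−Δx̄)² = 212.2400
r_1(Δx) = -88.1078 / 212.2400 = -0.415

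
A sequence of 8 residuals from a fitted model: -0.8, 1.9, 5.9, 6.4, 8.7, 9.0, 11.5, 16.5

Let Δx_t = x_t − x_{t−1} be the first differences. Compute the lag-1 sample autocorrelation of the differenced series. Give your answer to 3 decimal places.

-0.112

First differences Δx: 2.7, 4.0, 0.5, 2.3, 0.3, 2.5, 5.0
Mean of differences = 2.4714
Numerator Σ(Δx_t−Δx̄)(Δx_{t+1}−Δx̄) = -1.9437
Denominator Σ(Δx_t−Δx̄)² = 17.4143
r_1(Δx) = -1.9437 / 17.4143 = -0.112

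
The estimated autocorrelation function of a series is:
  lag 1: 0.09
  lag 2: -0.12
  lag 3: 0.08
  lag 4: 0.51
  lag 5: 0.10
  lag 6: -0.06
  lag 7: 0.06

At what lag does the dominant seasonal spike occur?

The largest autocorrelation is r_4 = 0.51; the remaining lags stay at or below 0.10.
The dominant spike at lag 4 indicates a seasonal period of 4.

4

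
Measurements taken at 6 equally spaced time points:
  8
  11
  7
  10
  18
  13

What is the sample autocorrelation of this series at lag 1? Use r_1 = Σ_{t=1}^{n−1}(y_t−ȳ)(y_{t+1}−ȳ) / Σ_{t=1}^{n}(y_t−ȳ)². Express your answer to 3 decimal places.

0.135

Mean ȳ = (8 + 11 + 7 + 10 + 18 + 13)/6 = 11.1667
Deviations from mean: -3.1667, -0.1667, -4.1667, -1.1667, 6.8333, 1.8333
Σ(y_t−ȳ)(y_{t+1}−ȳ) = (0.5278) + (0.6944) + (4.8611) + (-7.9722) + (12.5278) = 10.6389
Denominator Σ(y_t−ȳ)² = 78.8333
r_1 = 10.6389 / 78.8333 = 0.135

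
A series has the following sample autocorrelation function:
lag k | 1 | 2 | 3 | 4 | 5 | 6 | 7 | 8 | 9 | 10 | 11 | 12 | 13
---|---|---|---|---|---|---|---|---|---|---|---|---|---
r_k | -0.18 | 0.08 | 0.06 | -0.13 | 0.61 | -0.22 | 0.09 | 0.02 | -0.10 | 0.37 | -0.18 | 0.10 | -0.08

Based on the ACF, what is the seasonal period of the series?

The largest autocorrelation is r_5 = 0.61, with a weaker echo at lag 10 (0.37); the remaining lags stay at or below 0.10.
The dominant spike at lag 5 indicates a seasonal period of 5.

5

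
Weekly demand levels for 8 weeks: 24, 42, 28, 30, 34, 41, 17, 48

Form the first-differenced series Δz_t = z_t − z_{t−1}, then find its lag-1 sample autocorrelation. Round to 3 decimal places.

First differences Δz: 18, -14, 2, 4, 7, -24, 31
Mean of differences = 3.4286
Numerator Σ(Δz_t−Δz̄)(Δz_{t+1}−Δz̄) = -1082.0408
Denominator Σ(Δz_t−Δz̄)² = 2043.7143
r_1(Δz) = -1082.0408 / 2043.7143 = -0.529

-0.529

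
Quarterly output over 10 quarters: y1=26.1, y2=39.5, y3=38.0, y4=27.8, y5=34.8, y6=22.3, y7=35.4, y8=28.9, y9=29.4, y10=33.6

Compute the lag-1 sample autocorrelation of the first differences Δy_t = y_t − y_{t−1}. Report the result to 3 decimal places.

-0.567

First differences Δy: 13.4, -1.5, -10.2, 7.0, -12.5, 13.1, -6.5, 0.5, 4.2
Mean of differences = 0.8333
Numerator Σ(Δy_t−Δȳ)(Δy_{t+1}−Δȳ) = -406.0278
Denominator Σ(Δy_t−Δȳ)² = 716.6000
r_1(Δy) = -406.0278 / 716.6000 = -0.567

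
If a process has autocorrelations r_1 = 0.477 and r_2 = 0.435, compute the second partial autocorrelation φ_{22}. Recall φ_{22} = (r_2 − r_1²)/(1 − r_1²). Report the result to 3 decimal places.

0.269

φ_{22} = (r_2 − r_1²) / (1 − r_1²)
r_1² = (0.477)² = 0.227529
Numerator = 0.435 − 0.2275 = 0.2075; denominator = 1 − 0.2275 = 0.7725
φ_{22} = 0.2075 / 0.7725 = 0.269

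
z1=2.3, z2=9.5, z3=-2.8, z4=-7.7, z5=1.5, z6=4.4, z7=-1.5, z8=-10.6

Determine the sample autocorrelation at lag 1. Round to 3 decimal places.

0.077

Mean z̄ = (2.3 + 9.5 − 2.8 − 7.7 + 1.5 + 4.4 − 1.5 − 10.6)/8 = -0.6125
Deviations from mean: 2.9125, 10.1125, -2.1875, -7.0875, 2.1125, 5.0125, -0.8875, -9.9875
Σ(z_t−z̄)(z_{t+1}−z̄) = (29.4527) + (-22.1211) + (15.5039) + (-14.9723) + (10.5889) + (-4.4486) + (8.8639) = 22.8673
Denominator Σ(z_t−z̄)² = 295.8888
r_1 = 22.8673 / 295.8888 = 0.077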